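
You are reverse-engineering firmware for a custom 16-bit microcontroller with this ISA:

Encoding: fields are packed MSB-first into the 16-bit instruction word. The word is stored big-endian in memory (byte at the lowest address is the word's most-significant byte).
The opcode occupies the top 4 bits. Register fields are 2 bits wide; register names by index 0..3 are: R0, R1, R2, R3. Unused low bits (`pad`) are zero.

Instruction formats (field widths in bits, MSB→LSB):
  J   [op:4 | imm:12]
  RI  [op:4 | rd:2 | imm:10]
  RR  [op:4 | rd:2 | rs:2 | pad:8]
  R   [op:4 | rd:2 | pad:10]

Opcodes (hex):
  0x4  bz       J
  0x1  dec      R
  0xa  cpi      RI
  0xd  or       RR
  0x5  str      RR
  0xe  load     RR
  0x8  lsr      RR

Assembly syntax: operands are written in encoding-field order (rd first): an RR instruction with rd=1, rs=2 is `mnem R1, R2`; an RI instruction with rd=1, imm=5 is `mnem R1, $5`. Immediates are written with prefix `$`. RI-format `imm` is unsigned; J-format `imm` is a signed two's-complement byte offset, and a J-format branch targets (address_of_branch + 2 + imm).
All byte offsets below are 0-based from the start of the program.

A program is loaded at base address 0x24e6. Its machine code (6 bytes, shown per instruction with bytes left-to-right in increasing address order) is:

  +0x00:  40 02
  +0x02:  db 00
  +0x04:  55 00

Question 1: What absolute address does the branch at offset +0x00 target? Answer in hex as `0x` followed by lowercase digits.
0x24ea

off 0x00: read 40 02 as big → 0x4002
  opcode bits[15:12]=0x4: bz/J
  imm: (w>>0)&0xfff=0x2 → $2
  target = base 0x24e6 + off 0x00 + 2 + imm 2 = 0x24ea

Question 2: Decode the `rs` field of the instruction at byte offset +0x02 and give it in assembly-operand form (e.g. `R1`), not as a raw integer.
R3

off 0x02: read db 00 as big → 0xdb00
  top 4b → 0xd → or [RR]
  [11:10] rd=2 = R2
  [9:8] rs=3 = R3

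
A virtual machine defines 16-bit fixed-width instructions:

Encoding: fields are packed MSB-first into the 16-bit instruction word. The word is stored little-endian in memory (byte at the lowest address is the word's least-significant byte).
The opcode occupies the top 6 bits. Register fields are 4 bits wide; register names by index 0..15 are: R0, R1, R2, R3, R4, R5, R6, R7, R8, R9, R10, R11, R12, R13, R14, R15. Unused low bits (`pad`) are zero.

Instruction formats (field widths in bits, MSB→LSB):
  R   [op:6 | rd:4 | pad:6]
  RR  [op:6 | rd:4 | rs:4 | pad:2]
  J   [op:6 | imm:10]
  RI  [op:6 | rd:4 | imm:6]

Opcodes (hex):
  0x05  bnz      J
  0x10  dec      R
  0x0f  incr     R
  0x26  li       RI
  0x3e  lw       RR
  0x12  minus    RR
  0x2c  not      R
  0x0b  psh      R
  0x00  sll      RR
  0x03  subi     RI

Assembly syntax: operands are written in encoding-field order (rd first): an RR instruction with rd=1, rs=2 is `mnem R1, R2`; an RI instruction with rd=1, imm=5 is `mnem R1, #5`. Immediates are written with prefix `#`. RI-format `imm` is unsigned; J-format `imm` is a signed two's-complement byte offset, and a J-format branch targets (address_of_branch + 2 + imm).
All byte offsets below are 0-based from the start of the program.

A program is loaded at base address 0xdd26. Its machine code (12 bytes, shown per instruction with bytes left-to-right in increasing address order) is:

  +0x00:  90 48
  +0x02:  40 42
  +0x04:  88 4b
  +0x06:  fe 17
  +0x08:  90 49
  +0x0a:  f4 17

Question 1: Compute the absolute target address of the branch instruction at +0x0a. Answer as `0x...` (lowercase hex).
off 0x0a: read f4 17 as little → 0x17f4
  top 6b → 0x5 → bnz [J]
  imm: (w>>0)&0x3ff=0x3f4 (s10→-12) → #-12
  target = base 0xdd26 + off 0x0a + 2 + imm -12 = 0xdd26

0xdd26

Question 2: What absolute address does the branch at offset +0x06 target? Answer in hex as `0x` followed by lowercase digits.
+0x06: fe 17 ⇒ word 0x17fe (little)
  op=0x17fe>>10=0x5 ⇒ bnz (J)
  imm@[9:0]=0x3fe (s10→-2) ⇒ #-2
  target = base 0xdd26 + off 0x06 + 2 + imm -2 = 0xdd2c

0xdd2c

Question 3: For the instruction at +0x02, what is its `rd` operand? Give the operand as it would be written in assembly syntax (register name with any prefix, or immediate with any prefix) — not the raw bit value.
R9

off 0x02: read 40 42 as little → 0x4240
  opcode bits[15:10]=0x10: dec/R
  rd: (w>>6)&0xf=0x9 → R9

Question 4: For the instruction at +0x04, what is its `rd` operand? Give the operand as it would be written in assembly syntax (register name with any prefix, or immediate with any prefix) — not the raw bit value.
off 0x04: read 88 4b as little → 0x4b88
  top 6b → 0x12 → minus [RR]
  rd@[9:6]=0xe ⇒ R14
  rs@[5:2]=0x2 ⇒ R2

R14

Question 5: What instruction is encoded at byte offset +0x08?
minus R6, R4

@+08  little-endian(90 49) = 0x4990
  top 6b → 0x12 → minus [RR]
  rd@[9:6]=0x6 ⇒ R6
  rs@[5:2]=0x4 ⇒ R4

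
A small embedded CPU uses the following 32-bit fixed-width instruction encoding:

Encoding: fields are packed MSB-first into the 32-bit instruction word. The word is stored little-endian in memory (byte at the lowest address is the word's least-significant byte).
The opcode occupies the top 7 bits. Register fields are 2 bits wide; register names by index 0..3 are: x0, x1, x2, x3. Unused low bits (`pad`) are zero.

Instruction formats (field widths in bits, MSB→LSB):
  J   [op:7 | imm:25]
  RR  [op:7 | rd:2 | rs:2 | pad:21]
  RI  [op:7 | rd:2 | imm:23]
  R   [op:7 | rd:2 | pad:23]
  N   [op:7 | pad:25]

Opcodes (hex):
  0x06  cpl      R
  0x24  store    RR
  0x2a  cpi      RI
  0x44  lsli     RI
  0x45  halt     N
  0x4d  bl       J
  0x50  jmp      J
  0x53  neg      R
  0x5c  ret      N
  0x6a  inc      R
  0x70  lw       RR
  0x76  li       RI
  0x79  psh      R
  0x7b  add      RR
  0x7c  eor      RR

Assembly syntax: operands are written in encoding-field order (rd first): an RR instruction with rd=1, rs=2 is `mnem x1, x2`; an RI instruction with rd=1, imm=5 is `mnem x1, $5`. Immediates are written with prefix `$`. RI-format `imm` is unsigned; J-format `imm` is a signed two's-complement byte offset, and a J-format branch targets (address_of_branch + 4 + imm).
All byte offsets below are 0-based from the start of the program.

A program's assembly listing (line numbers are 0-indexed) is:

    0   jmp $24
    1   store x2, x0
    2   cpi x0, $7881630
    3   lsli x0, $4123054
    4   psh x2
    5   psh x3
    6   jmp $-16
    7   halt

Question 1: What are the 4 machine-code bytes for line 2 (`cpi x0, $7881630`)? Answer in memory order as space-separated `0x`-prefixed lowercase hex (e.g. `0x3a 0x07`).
line 2 (cpi): pack op=0x2a:7|rd=0:2|imm=7881630:23 = 0x5478439e; little→ 9e 43 78 54

0x9e 0x43 0x78 0x54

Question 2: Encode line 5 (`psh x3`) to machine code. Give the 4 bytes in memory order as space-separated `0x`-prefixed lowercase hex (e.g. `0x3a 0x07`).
0x00 0x00 0x80 0xf3

5. psh fields op=0x79:7|rd=3:2|pad=0:23 → word f3800000h → 00 00 80 f3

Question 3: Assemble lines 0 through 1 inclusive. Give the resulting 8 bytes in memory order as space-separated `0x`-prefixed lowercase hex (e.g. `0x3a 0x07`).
0x18 0x00 0x00 0xa0 0x00 0x00 0x00 0x49

0. jmp fields op=0x50:7|imm=24:25 → word a0000018h → 18 00 00 a0
1. store fields op=0x24:7|rd=2:2|rs=0:2|pad=0:21 → word 49000000h → 00 00 00 49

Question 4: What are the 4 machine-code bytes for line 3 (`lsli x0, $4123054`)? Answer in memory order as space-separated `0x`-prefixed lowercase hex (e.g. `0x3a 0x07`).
3. lsli fields op=0x44:7|rd=0:2|imm=4123054:23 → word 883ee9aeh → ae e9 3e 88

0xae 0xe9 0x3e 0x88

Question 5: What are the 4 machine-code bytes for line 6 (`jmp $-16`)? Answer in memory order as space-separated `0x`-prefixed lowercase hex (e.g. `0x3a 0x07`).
L6: jmp op=0x50:7|imm=-16:25 ⇒ 0xa1fffff0 ⇒ little f0 ff ff a1

0xf0 0xff 0xff 0xa1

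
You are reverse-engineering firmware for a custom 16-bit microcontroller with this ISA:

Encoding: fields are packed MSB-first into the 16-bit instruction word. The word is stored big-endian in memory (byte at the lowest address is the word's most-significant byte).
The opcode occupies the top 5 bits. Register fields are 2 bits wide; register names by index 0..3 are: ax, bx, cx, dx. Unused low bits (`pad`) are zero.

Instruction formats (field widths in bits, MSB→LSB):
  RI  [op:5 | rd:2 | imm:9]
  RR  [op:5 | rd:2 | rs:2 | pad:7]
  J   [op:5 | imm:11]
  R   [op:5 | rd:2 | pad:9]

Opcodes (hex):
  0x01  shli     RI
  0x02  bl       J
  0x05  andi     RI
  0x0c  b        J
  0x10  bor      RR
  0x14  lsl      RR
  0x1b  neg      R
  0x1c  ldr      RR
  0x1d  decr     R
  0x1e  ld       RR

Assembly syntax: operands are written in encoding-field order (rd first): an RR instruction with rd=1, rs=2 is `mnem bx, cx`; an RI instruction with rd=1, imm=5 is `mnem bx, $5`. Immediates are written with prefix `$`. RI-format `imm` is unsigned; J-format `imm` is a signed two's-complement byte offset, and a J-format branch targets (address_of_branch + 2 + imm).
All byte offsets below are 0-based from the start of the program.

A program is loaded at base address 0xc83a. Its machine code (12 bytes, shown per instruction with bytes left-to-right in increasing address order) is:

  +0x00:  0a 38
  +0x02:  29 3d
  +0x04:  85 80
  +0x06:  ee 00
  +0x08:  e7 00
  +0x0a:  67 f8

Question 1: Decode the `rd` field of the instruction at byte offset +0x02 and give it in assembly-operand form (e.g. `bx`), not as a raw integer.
ax

@+02  big-endian(29 3d) = 0x293d
  op=0x293d>>11=0x5 ⇒ andi (RI)
  rd@[10:9]=0x0 ⇒ ax
  imm@[8:0]=0x13d ⇒ $317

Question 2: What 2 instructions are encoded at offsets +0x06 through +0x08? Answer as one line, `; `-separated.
decr dx; ldr dx, cx

@+06  big-endian(ee 00) = 0xee00
  op=0xee00>>11=0x1d ⇒ decr (R)
  rd: (w>>9)&0x3=0x3 → dx
@+08  big-endian(e7 00) = 0xe700
  op=0xe700>>11=0x1c ⇒ ldr (RR)
  rd: (w>>9)&0x3=0x3 → dx
  rs: (w>>7)&0x3=0x2 → cx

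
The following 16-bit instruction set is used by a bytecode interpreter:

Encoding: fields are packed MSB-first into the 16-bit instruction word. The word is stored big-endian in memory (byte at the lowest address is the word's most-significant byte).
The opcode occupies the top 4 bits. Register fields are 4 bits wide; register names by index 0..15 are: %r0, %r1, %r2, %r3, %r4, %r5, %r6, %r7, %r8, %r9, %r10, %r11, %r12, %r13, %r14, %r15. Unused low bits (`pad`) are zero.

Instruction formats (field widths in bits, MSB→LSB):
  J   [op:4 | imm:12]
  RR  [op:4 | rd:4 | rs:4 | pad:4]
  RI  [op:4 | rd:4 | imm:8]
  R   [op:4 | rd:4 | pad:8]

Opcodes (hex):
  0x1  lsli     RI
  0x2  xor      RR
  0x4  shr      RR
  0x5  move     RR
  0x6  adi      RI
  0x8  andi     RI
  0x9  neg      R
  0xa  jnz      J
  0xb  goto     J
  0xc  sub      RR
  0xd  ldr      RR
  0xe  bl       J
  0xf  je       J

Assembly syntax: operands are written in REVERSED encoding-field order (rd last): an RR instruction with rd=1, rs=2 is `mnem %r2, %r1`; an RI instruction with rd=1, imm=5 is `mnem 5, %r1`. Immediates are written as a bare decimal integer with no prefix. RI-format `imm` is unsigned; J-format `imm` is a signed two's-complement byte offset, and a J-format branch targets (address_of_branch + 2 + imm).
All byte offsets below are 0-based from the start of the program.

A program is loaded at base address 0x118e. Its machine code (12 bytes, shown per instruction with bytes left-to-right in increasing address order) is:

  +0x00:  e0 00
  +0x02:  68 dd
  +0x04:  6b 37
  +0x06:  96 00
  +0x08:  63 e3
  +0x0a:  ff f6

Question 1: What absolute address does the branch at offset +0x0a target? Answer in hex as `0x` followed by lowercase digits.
0x1190

+0x0a: ff f6 ⇒ word 0xfff6 (big)
  top 4b → 0xf → je [J]
  imm: (w>>0)&0xfff=0xff6 (s12→-10) → -10
  target = base 0x118e + off 0x0a + 2 + imm -10 = 0x1190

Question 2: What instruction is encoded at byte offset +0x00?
bl 0

[00] e0 00 → 0xe000
  op=0xe000>>12=0xe ⇒ bl (J)
  [11:0] imm=0 = 0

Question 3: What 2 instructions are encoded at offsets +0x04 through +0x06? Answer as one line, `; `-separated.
off 0x04: read 6b 37 as big → 0x6b37
  opcode bits[15:12]=0x6: adi/RI
  rd@[11:8]=0xb ⇒ %r11
  imm@[7:0]=0x37 ⇒ 55
off 0x06: read 96 00 as big → 0x9600
  opcode bits[15:12]=0x9: neg/R
  rd@[11:8]=0x6 ⇒ %r6

adi 55, %r11; neg %r6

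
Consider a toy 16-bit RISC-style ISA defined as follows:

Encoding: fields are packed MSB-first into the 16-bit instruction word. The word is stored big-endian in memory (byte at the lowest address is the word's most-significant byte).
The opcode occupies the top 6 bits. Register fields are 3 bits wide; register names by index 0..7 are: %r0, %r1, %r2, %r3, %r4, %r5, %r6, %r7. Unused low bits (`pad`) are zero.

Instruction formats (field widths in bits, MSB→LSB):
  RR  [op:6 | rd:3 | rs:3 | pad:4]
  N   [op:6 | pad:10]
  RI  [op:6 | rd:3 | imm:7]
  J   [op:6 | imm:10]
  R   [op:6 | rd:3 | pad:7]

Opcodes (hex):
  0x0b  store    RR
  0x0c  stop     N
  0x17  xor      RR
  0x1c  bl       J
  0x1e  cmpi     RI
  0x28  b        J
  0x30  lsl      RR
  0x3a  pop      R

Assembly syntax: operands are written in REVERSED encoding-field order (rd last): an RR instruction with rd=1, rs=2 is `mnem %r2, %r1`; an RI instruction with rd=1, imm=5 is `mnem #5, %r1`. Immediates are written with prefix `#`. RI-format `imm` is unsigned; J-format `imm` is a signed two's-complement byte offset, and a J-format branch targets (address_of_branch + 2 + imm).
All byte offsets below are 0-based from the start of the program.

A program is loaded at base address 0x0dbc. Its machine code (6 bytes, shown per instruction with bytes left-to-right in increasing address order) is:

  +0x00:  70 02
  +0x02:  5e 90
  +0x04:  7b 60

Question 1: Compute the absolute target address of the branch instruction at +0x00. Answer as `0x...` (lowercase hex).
off 0x00: read 70 02 as big → 0x7002
  top 6b → 0x1c → bl [J]
  imm: (w>>0)&0x3ff=0x2 → #2
  target = base 0x0dbc + off 0x00 + 2 + imm 2 = 0x0dc0

0x0dc0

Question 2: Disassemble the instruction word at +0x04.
cmpi #96, %r6

@+04  big-endian(7b 60) = 0x7b60
  op=0x7b60>>10=0x1e ⇒ cmpi (RI)
  rd: (w>>7)&0x7=0x6 → %r6
  imm: (w>>0)&0x7f=0x60 → #96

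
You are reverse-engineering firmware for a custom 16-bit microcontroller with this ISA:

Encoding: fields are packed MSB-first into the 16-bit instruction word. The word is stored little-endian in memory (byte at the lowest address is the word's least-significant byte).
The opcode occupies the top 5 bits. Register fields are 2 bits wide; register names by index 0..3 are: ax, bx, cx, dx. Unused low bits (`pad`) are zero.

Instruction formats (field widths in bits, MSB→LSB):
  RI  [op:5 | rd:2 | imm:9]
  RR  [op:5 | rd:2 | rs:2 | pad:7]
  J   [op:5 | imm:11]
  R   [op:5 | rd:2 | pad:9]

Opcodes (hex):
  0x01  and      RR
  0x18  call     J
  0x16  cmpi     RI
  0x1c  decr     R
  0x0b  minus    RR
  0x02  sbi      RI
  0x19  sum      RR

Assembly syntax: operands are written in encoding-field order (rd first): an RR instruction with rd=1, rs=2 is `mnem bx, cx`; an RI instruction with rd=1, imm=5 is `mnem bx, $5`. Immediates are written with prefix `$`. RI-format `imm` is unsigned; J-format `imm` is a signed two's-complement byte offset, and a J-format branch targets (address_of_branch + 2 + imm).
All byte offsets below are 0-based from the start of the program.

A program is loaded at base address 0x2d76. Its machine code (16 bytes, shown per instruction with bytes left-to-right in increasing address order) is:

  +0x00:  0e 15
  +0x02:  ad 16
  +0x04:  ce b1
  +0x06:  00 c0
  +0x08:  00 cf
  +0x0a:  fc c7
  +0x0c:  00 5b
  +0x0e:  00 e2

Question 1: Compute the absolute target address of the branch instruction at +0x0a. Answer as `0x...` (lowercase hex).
0x2d7e

@+0a  little-endian(fc c7) = 0xc7fc
  opcode bits[15:11]=0x18: call/J
  [10:0] imm=2044 (s11→-4) = $-4
  target = base 0x2d76 + off 0x0a + 2 + imm -4 = 0x2d7e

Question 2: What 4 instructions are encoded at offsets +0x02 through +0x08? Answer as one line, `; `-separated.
@+02  little-endian(ad 16) = 0x16ad
  op=0x16ad>>11=0x2 ⇒ sbi (RI)
  [10:9] rd=3 = dx
  [8:0] imm=173 = $173
@+04  little-endian(ce b1) = 0xb1ce
  op=0xb1ce>>11=0x16 ⇒ cmpi (RI)
  [10:9] rd=0 = ax
  [8:0] imm=462 = $462
@+06  little-endian(00 c0) = 0xc000
  op=0xc000>>11=0x18 ⇒ call (J)
  [10:0] imm=0 = $0
@+08  little-endian(00 cf) = 0xcf00
  op=0xcf00>>11=0x19 ⇒ sum (RR)
  [10:9] rd=3 = dx
  [8:7] rs=2 = cx

sbi dx, $173; cmpi ax, $462; call $0; sum dx, cx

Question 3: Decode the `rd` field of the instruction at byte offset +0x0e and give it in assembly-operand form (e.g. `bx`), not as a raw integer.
[0e] 00 e2 → 0xe200
  opcode bits[15:11]=0x1c: decr/R
  rd: (w>>9)&0x3=0x1 → bx

bx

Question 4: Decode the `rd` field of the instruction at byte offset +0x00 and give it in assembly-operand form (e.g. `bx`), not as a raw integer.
cx

+0x00: 0e 15 ⇒ word 0x150e (little)
  opcode bits[15:11]=0x2: sbi/RI
  rd: (w>>9)&0x3=0x2 → cx
  imm: (w>>0)&0x1ff=0x10e → $270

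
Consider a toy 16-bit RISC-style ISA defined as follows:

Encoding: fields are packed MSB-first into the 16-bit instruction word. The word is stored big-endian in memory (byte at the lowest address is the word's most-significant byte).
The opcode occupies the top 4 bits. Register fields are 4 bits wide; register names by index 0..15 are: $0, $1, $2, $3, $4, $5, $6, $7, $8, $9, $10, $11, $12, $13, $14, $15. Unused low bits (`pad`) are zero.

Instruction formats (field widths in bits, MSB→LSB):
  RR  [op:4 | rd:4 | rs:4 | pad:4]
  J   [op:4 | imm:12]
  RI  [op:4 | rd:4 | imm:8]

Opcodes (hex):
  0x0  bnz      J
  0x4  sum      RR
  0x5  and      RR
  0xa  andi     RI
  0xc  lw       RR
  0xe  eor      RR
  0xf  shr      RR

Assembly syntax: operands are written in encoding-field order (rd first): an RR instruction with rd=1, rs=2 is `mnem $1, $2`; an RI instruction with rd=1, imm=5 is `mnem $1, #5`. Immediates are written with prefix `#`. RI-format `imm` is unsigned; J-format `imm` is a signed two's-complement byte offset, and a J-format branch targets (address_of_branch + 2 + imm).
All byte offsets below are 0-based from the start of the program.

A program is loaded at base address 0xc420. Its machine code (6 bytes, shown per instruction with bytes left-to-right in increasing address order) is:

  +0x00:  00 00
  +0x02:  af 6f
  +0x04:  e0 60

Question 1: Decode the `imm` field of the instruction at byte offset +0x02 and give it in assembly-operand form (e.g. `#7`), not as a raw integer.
#111

[02] af 6f → 0xaf6f
  opcode bits[15:12]=0xa: andi/RI
  [11:8] rd=15 = $15
  [7:0] imm=111 = #111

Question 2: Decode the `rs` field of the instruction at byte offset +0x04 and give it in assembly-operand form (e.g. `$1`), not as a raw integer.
$6

+0x04: e0 60 ⇒ word 0xe060 (big)
  opcode bits[15:12]=0xe: eor/RR
  rd@[11:8]=0x0 ⇒ $0
  rs@[7:4]=0x6 ⇒ $6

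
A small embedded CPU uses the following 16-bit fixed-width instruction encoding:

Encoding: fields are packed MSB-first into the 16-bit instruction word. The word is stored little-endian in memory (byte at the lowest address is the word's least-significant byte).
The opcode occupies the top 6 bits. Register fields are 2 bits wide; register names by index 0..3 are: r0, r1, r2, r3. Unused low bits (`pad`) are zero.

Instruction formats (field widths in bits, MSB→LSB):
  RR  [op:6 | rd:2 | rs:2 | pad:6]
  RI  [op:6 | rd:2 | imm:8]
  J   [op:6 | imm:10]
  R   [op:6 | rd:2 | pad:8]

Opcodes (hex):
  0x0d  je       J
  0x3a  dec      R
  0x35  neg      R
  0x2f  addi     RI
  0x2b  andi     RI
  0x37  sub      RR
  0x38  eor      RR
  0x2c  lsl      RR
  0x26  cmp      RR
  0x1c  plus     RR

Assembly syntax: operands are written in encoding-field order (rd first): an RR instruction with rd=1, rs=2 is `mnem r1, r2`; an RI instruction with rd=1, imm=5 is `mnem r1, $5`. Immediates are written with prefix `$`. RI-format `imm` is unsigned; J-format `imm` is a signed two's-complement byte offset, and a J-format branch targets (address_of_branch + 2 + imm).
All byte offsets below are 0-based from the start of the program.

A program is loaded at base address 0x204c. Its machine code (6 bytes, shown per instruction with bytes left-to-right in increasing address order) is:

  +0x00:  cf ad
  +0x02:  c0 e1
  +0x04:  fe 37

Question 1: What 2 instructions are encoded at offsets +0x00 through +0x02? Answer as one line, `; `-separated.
[00] cf ad → 0xadcf
  opcode bits[15:10]=0x2b: andi/RI
  [9:8] rd=1 = r1
  [7:0] imm=207 = $207
[02] c0 e1 → 0xe1c0
  opcode bits[15:10]=0x38: eor/RR
  [9:8] rd=1 = r1
  [7:6] rs=3 = r3

andi r1, $207; eor r1, r3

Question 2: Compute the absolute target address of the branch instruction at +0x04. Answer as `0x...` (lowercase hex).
0x2050

@+04  little-endian(fe 37) = 0x37fe
  op=0x37fe>>10=0xd ⇒ je (J)
  imm@[9:0]=0x3fe (s10→-2) ⇒ $-2
  target = base 0x204c + off 0x04 + 2 + imm -2 = 0x2050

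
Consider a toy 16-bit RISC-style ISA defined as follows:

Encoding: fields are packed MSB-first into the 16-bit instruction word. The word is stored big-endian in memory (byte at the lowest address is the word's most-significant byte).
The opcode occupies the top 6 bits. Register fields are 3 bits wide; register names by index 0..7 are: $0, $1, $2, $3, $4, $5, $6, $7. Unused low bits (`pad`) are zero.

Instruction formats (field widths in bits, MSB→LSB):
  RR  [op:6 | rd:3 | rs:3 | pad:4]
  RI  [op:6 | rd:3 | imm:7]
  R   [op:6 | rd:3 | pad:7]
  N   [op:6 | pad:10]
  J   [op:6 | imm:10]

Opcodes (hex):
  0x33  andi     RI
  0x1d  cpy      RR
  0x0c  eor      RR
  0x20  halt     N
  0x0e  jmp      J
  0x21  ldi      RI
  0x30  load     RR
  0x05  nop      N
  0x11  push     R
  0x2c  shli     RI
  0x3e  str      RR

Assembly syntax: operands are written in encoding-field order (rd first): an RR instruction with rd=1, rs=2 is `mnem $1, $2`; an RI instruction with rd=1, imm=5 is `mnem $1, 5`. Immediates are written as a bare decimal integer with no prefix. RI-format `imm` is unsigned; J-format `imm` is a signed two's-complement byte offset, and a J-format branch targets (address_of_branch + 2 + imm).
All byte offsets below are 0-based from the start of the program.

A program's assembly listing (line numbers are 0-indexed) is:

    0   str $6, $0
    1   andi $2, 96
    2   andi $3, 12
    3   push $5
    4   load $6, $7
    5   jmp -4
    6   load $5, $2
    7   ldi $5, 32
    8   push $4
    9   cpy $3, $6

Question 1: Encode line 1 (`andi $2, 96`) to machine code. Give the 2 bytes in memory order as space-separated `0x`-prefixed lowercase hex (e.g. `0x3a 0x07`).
line 1 (andi): pack op=0x33:6|rd=2:3|imm=96:7 = 0xcd60; big→ cd 60

0xcd 0x60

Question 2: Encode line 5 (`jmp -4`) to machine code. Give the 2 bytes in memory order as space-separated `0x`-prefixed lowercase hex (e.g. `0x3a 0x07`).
0x3b 0xfc

L5: jmp op=0xe:6|imm=-4:10 ⇒ 0x3bfc ⇒ big 3b fc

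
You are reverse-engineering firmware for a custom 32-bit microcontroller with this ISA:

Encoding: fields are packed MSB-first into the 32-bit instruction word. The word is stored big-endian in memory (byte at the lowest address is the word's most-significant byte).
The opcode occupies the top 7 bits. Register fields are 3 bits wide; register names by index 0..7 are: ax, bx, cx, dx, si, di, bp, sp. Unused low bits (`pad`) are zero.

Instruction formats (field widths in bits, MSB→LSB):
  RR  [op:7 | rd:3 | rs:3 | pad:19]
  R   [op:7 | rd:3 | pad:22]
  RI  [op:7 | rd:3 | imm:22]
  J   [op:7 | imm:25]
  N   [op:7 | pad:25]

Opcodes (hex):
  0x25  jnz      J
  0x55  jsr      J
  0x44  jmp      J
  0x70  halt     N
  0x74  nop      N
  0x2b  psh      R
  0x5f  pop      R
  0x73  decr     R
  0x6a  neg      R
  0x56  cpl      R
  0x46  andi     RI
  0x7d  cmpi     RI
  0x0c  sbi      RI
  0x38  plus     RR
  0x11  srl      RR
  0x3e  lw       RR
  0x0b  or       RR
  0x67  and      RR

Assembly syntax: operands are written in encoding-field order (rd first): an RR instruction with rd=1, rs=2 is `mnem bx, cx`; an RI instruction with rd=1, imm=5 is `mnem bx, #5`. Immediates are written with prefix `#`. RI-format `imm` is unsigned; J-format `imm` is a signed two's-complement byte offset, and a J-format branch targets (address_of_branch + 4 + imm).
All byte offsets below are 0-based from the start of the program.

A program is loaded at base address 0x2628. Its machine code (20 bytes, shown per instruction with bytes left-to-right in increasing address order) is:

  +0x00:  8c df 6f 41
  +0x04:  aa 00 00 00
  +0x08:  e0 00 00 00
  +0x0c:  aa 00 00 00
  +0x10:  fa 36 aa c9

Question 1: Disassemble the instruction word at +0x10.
[10] fa 36 aa c9 → 0xfa36aac9
  opcode bits[31:25]=0x7d: cmpi/RI
  rd@[24:22]=0x0 ⇒ ax
  imm@[21:0]=0x36aac9 ⇒ #3582665

cmpi ax, #3582665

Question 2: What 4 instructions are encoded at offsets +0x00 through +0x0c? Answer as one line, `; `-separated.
off 0x00: read 8c df 6f 41 as big → 0x8cdf6f41
  opcode bits[31:25]=0x46: andi/RI
  [24:22] rd=3 = dx
  [21:0] imm=2060097 = #2060097
off 0x04: read aa 00 00 00 as big → 0xaa000000
  opcode bits[31:25]=0x55: jsr/J
  [24:0] imm=0 = #0
off 0x08: read e0 00 00 00 as big → 0xe0000000
  opcode bits[31:25]=0x70: halt/N
off 0x0c: read aa 00 00 00 as big → 0xaa000000
  opcode bits[31:25]=0x55: jsr/J
  [24:0] imm=0 = #0

andi dx, #2060097; jsr #0; halt; jsr #0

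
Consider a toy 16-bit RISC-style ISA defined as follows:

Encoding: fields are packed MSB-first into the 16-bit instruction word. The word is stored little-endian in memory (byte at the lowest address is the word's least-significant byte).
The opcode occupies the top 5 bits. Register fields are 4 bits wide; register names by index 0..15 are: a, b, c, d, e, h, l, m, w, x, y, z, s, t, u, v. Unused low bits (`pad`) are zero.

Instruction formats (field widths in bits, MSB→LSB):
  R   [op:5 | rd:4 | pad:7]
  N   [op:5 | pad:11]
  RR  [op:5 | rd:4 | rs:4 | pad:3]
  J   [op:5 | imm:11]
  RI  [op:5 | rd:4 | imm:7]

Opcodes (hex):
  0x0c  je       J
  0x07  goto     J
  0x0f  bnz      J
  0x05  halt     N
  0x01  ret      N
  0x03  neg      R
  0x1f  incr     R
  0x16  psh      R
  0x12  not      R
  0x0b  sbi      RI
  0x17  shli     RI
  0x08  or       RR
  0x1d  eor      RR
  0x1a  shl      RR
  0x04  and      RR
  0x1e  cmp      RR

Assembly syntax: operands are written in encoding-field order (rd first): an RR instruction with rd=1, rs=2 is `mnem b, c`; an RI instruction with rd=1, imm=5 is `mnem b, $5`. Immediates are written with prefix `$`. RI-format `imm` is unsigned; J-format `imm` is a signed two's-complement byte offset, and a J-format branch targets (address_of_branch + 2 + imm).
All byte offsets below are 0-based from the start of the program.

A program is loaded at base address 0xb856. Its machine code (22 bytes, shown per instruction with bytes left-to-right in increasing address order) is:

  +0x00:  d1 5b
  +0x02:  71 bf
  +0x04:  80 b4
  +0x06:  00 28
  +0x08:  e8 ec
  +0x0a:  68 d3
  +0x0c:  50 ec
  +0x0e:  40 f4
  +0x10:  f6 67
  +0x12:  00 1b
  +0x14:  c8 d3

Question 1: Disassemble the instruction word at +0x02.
@+02  little-endian(71 bf) = 0xbf71
  top 5b → 0x17 → shli [RI]
  rd: (w>>7)&0xf=0xe → u
  imm: (w>>0)&0x7f=0x71 → $113

shli u, $113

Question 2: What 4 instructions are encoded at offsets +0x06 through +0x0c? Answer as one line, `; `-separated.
@+06  little-endian(00 28) = 0x2800
  op=0x2800>>11=0x5 ⇒ halt (N)
@+08  little-endian(e8 ec) = 0xece8
  op=0xece8>>11=0x1d ⇒ eor (RR)
  rd@[10:7]=0x9 ⇒ x
  rs@[6:3]=0xd ⇒ t
@+0a  little-endian(68 d3) = 0xd368
  op=0xd368>>11=0x1a ⇒ shl (RR)
  rd@[10:7]=0x6 ⇒ l
  rs@[6:3]=0xd ⇒ t
@+0c  little-endian(50 ec) = 0xec50
  op=0xec50>>11=0x1d ⇒ eor (RR)
  rd@[10:7]=0x8 ⇒ w
  rs@[6:3]=0xa ⇒ y

halt; eor x, t; shl l, t; eor w, y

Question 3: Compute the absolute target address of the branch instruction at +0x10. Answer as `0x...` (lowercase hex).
[10] f6 67 → 0x67f6
  top 5b → 0xc → je [J]
  imm: (w>>0)&0x7ff=0x7f6 (s11→-10) → $-10
  target = base 0xb856 + off 0x10 + 2 + imm -10 = 0xb85e

0xb85e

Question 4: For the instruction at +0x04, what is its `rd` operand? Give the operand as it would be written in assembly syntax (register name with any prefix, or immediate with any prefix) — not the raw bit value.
off 0x04: read 80 b4 as little → 0xb480
  opcode bits[15:11]=0x16: psh/R
  rd: (w>>7)&0xf=0x9 → x

x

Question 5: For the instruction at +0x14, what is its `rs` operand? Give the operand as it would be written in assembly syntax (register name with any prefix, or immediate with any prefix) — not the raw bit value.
x

off 0x14: read c8 d3 as little → 0xd3c8
  opcode bits[15:11]=0x1a: shl/RR
  rd: (w>>7)&0xf=0x7 → m
  rs: (w>>3)&0xf=0x9 → x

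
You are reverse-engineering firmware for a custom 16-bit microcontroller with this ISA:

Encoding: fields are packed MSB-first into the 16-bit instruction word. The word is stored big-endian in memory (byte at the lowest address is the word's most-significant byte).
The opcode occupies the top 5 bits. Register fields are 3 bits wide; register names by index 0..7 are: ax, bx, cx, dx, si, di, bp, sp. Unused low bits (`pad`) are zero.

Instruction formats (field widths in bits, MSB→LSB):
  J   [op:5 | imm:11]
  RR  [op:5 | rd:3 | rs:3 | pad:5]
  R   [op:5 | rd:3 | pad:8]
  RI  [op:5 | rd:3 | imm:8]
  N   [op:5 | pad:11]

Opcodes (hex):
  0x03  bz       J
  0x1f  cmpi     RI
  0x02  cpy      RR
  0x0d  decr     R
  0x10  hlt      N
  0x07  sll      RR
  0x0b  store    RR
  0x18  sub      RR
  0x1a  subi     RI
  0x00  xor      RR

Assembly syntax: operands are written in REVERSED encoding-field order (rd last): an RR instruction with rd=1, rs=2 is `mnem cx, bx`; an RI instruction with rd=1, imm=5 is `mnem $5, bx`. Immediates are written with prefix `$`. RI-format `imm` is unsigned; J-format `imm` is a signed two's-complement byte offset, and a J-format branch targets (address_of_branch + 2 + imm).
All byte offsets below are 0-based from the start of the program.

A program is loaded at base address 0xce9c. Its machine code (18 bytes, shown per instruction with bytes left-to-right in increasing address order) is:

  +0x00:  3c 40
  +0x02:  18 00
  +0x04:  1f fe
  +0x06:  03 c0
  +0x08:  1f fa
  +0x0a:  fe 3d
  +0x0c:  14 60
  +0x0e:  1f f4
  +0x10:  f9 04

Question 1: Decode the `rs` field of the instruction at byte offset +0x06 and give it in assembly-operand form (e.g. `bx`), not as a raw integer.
+0x06: 03 c0 ⇒ word 0x03c0 (big)
  opcode bits[15:11]=0x0: xor/RR
  [10:8] rd=3 = dx
  [7:5] rs=6 = bp

bp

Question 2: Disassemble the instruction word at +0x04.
bz $-2

[04] 1f fe → 0x1ffe
  op=0x1ffe>>11=0x3 ⇒ bz (J)
  imm@[10:0]=0x7fe (s11→-2) ⇒ $-2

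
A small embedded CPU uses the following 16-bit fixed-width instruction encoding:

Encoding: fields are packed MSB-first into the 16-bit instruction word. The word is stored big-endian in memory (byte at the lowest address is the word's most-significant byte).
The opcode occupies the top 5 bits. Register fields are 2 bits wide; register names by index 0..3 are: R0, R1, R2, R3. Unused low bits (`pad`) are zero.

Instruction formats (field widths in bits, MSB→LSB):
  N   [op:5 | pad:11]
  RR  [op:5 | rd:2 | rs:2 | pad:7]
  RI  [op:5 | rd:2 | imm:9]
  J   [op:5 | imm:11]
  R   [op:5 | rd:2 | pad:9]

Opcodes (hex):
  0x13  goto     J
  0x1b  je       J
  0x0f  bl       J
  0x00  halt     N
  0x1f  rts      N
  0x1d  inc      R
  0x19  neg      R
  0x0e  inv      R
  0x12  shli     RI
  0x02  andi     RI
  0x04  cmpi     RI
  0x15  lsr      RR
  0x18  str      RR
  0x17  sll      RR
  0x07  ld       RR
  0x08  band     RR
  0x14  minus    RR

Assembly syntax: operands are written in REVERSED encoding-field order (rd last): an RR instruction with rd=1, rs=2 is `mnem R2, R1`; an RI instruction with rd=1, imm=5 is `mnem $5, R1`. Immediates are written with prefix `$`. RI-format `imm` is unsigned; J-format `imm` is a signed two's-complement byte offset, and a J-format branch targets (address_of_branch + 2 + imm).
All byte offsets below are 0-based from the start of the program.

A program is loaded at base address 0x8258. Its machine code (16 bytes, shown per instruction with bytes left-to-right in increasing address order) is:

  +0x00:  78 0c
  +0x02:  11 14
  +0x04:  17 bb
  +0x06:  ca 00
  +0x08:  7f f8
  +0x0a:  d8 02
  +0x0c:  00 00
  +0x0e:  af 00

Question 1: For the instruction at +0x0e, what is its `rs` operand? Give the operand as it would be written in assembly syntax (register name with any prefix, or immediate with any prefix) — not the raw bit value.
R2

off 0x0e: read af 00 as big → 0xaf00
  opcode bits[15:11]=0x15: lsr/RR
  rd@[10:9]=0x3 ⇒ R3
  rs@[8:7]=0x2 ⇒ R2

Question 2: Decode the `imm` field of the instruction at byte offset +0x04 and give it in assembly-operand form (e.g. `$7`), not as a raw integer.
$443

off 0x04: read 17 bb as big → 0x17bb
  op=0x17bb>>11=0x2 ⇒ andi (RI)
  rd: (w>>9)&0x3=0x3 → R3
  imm: (w>>0)&0x1ff=0x1bb → $443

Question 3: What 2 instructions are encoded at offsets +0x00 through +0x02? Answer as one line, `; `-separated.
+0x00: 78 0c ⇒ word 0x780c (big)
  opcode bits[15:11]=0xf: bl/J
  [10:0] imm=12 = $12
+0x02: 11 14 ⇒ word 0x1114 (big)
  opcode bits[15:11]=0x2: andi/RI
  [10:9] rd=0 = R0
  [8:0] imm=276 = $276

bl $12; andi $276, R0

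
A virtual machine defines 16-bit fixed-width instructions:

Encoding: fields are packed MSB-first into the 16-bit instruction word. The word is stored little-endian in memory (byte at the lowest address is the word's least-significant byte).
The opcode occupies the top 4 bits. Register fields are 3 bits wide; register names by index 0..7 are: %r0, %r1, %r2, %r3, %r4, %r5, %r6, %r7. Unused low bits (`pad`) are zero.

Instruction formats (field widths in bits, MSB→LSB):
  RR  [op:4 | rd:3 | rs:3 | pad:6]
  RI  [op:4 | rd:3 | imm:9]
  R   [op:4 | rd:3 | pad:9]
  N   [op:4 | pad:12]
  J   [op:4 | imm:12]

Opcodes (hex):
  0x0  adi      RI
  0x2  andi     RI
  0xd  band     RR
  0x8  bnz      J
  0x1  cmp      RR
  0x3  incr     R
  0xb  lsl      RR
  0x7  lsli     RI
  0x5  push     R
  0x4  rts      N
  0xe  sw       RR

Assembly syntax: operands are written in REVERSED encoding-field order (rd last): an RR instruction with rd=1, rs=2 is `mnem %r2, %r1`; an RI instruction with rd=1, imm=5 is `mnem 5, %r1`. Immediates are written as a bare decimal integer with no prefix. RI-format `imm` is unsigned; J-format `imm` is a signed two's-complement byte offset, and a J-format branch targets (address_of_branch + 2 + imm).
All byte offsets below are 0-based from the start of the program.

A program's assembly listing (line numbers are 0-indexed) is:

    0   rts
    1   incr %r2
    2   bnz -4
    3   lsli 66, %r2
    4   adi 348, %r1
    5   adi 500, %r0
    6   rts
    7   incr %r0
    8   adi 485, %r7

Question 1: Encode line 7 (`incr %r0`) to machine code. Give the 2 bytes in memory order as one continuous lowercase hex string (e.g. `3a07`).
0030

L7: incr op=0x3:4|rd=0:3|pad=0:9 ⇒ 0x3000 ⇒ little 00 30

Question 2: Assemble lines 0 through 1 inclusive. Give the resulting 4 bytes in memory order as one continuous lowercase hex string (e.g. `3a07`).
00400034

L0: rts op=0x4:4|pad=0:12 ⇒ 0x4000 ⇒ little 00 40
L1: incr op=0x3:4|rd=2:3|pad=0:9 ⇒ 0x3400 ⇒ little 00 34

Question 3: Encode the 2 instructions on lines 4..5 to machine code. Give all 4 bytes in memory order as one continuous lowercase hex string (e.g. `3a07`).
5c03f401

line 4 (adi): pack op=0x0:4|rd=1:3|imm=348:9 = 0x035c; little→ 5c 03
line 5 (adi): pack op=0x0:4|rd=0:3|imm=500:9 = 0x01f4; little→ f4 01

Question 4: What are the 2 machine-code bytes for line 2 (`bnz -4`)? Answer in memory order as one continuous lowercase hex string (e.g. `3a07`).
2. bnz fields op=0x8:4|imm=-4:12 → word 8ffch → fc 8f

fc8f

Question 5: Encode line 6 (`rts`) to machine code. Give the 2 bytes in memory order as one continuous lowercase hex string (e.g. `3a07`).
0040

L6: rts op=0x4:4|pad=0:12 ⇒ 0x4000 ⇒ little 00 40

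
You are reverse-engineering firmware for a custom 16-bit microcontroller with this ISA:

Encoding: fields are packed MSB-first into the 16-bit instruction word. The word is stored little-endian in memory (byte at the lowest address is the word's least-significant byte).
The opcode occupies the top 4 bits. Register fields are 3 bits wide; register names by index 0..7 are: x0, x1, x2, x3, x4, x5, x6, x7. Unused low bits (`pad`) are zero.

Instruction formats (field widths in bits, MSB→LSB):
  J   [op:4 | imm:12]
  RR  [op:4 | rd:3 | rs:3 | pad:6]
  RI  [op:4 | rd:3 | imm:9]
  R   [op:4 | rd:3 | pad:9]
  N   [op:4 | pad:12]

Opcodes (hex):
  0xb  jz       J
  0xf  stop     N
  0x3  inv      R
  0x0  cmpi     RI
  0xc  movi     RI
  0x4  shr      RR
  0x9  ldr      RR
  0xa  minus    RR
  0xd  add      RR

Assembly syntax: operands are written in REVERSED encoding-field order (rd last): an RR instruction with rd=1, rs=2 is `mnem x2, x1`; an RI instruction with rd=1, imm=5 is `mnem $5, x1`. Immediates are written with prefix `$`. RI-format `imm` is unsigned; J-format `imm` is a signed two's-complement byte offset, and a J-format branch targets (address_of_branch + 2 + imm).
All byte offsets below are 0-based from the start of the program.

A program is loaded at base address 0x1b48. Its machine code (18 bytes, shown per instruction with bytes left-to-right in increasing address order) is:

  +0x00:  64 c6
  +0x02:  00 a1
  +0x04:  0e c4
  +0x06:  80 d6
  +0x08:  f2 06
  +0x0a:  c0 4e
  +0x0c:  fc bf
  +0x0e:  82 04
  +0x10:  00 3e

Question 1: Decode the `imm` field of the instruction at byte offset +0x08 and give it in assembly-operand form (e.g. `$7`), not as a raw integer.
$242

off 0x08: read f2 06 as little → 0x06f2
  top 4b → 0x0 → cmpi [RI]
  rd: (w>>9)&0x7=0x3 → x3
  imm: (w>>0)&0x1ff=0xf2 → $242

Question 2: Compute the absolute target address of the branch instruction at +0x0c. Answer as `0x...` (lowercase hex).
+0x0c: fc bf ⇒ word 0xbffc (little)
  opcode bits[15:12]=0xb: jz/J
  imm@[11:0]=0xffc (s12→-4) ⇒ $-4
  target = base 0x1b48 + off 0x0c + 2 + imm -4 = 0x1b52

0x1b52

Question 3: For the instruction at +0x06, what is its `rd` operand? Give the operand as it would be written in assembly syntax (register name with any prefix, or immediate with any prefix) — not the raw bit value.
x3

+0x06: 80 d6 ⇒ word 0xd680 (little)
  opcode bits[15:12]=0xd: add/RR
  [11:9] rd=3 = x3
  [8:6] rs=2 = x2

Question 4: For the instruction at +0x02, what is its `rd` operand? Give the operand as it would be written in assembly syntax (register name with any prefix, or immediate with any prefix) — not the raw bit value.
x0

+0x02: 00 a1 ⇒ word 0xa100 (little)
  opcode bits[15:12]=0xa: minus/RR
  rd@[11:9]=0x0 ⇒ x0
  rs@[8:6]=0x4 ⇒ x4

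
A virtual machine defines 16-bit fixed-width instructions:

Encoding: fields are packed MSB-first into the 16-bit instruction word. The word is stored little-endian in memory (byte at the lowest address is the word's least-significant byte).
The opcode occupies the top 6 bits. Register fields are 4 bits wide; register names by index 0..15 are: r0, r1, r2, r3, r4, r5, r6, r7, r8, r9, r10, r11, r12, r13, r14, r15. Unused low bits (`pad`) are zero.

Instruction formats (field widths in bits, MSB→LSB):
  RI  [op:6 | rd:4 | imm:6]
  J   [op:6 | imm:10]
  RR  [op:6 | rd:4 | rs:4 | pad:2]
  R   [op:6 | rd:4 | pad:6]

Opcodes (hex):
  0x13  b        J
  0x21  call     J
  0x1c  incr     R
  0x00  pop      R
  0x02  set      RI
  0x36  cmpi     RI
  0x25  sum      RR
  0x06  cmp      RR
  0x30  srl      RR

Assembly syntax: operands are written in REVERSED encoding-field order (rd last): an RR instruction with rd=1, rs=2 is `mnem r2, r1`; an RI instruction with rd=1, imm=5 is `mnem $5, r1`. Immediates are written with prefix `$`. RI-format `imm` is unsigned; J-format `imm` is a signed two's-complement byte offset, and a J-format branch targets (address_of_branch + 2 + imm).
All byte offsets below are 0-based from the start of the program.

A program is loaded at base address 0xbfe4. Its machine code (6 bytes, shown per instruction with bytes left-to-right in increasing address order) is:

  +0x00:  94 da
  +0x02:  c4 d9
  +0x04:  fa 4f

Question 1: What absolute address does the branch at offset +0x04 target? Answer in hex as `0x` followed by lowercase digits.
+0x04: fa 4f ⇒ word 0x4ffa (little)
  top 6b → 0x13 → b [J]
  [9:0] imm=1018 (s10→-6) = $-6
  target = base 0xbfe4 + off 0x04 + 2 + imm -6 = 0xbfe4

0xbfe4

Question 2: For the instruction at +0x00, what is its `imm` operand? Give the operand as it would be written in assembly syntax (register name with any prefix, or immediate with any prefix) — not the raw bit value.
@+00  little-endian(94 da) = 0xda94
  top 6b → 0x36 → cmpi [RI]
  rd: (w>>6)&0xf=0xa → r10
  imm: (w>>0)&0x3f=0x14 → $20

$20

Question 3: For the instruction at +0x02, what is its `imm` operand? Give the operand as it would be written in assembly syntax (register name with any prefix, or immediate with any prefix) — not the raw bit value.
@+02  little-endian(c4 d9) = 0xd9c4
  op=0xd9c4>>10=0x36 ⇒ cmpi (RI)
  rd@[9:6]=0x7 ⇒ r7
  imm@[5:0]=0x4 ⇒ $4

$4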